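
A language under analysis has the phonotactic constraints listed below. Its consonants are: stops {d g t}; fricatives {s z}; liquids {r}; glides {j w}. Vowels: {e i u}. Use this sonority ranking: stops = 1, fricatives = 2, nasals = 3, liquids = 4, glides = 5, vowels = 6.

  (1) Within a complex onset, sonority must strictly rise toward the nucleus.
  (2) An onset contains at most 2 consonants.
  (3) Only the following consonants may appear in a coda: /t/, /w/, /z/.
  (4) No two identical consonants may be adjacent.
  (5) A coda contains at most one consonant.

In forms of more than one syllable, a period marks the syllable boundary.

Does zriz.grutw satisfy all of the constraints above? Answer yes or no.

zriz.grutw — violates constraint 5: syllable 2 coda /tw/ has 2 consonants (> 1) → phonotactically illegal

no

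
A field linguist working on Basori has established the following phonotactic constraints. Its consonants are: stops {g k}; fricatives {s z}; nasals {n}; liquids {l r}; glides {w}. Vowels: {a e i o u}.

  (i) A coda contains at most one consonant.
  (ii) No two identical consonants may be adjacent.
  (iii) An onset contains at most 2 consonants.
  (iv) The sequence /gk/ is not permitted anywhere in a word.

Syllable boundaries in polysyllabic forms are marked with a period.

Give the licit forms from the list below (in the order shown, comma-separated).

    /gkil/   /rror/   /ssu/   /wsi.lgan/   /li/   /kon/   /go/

/gkil/ — violates constraint (iv): contains banned sequence /gk/ → illicit
/rror/ — violates constraint (ii): adjacent identical consonants /rr/ → illicit
/ssu/ — violates constraint (ii): adjacent identical consonants /ss/ → illicit
/wsi.lgan/ — σ1 onset /ws/ (2C), coda /∅/ ok; σ2 onset /lg/ (2C), coda /n/ ok → licit
/li/ — σ1 onset /l/, coda /∅/ ok → licit
/kon/ — σ1 onset /k/, coda /n/ ok → licit
/go/ — σ1 onset /g/, coda /∅/ ok → licit

/wsi.lgan/, /li/, /kon/, /go/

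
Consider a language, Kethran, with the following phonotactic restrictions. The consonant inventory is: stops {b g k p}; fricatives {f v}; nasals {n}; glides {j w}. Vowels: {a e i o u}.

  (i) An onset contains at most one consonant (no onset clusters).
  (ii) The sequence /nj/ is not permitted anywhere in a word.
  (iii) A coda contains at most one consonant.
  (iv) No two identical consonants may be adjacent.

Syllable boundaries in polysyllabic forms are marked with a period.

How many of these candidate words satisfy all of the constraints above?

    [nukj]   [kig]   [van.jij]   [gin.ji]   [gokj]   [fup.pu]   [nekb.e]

1

[nukj] — violates constraint (iii): syllable 1 coda /kj/ has 2 consonants (> 1) → ill-formed
[kig] — σ1 onset /k/, coda /g/ ok → well-formed
[van.jij] — violates constraint (ii): contains banned sequence /nj/ → ill-formed
[gin.ji] — violates constraint (ii): contains banned sequence /nj/ → ill-formed
[gokj] — violates constraint (iii): syllable 1 coda /kj/ has 2 consonants (> 1) → ill-formed
[fup.pu] — violates constraint (iv): adjacent identical consonants /pp/ → ill-formed
[nekb.e] — violates constraint (iii): syllable 1 coda /kb/ has 2 consonants (> 1) → ill-formed
Well-formed: [kig] → 1.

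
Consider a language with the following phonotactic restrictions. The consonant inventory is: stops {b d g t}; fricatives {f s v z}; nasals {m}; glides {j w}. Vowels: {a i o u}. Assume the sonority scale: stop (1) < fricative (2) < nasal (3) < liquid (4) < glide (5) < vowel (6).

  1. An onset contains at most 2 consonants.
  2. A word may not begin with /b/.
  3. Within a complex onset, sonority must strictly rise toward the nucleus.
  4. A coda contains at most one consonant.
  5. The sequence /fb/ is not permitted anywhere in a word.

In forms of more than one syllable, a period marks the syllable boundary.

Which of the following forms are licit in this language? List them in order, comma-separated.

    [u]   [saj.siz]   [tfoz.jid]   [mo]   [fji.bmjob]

[u], [saj.siz], [tfoz.jid], [mo]

[u] — σ1 onset /∅/, coda /∅/ ok → licit
[saj.siz] — σ1 onset /s/, coda /j/ ok; σ2 onset /s/, coda /z/ ok → licit
[tfoz.jid] — σ1 onset /tf/ (1→2 rises), coda /z/ ok; σ2 onset /j/, coda /d/ ok → licit
[mo] — σ1 onset /m/, coda /∅/ ok → licit
[fji.bmjob] — violates constraint 1: syllable 2 onset /bmj/ has 3 consonants (> 2) → illicit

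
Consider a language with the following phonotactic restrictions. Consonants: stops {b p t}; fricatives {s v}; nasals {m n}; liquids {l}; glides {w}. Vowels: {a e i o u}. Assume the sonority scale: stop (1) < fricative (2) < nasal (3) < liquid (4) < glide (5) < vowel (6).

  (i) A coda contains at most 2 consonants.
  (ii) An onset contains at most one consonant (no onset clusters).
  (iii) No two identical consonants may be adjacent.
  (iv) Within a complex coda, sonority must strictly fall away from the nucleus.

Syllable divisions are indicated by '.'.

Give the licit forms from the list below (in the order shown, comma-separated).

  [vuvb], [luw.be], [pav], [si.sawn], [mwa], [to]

[vuvb], [luw.be], [pav], [si.sawn], [to]

[vuvb] — σ1 onset /v/, coda /vb/ (2→1 falls) ok → licit
[luw.be] — σ1 onset /l/, coda /w/ ok; σ2 onset /b/, coda /∅/ ok → licit
[pav] — σ1 onset /p/, coda /v/ ok → licit
[si.sawn] — σ1 onset /s/, coda /∅/ ok; σ2 onset /s/, coda /wn/ (5→3 falls) ok → licit
[mwa] — violates constraint (ii): syllable 1 onset /mw/ has 2 consonants (> 1) → illicit
[to] — σ1 onset /t/, coda /∅/ ok → licit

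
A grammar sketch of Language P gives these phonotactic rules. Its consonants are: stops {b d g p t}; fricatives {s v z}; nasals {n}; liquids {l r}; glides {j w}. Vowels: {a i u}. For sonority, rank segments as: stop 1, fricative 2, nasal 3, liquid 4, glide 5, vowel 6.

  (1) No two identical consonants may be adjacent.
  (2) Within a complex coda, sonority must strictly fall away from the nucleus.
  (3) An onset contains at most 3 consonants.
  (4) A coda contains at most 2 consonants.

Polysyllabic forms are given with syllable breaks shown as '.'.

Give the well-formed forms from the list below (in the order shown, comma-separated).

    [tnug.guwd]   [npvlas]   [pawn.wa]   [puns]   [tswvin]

[tnug.guwd] — violates constraint 1: adjacent identical consonants /gg/ → ill-formed
[npvlas] — violates constraint 3: syllable 1 onset /npvl/ has 4 consonants (> 3) → ill-formed
[pawn.wa] — σ1 onset /p/, coda /wn/ (5→3 falls) ok; σ2 onset /w/, coda /∅/ ok → well-formed
[puns] — σ1 onset /p/, coda /ns/ (3→2 falls) ok → well-formed
[tswvin] — violates constraint 3: syllable 1 onset /tswv/ has 4 consonants (> 3) → ill-formed

[pawn.wa], [puns]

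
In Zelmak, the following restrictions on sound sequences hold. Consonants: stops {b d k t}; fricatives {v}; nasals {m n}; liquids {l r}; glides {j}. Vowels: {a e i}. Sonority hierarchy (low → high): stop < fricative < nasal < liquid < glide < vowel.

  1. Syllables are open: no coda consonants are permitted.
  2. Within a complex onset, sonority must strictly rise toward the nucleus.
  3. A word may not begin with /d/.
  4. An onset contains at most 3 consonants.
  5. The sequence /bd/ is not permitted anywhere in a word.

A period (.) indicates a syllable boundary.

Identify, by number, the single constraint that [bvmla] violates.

4

[bvmla]: syllable 1 onset /bvml/ has 4 consonants (> 3).
This is a violation of constraint 4: "An onset contains at most 3 consonants."
The remaining constraints (1, 2, 3, 5) are satisfied.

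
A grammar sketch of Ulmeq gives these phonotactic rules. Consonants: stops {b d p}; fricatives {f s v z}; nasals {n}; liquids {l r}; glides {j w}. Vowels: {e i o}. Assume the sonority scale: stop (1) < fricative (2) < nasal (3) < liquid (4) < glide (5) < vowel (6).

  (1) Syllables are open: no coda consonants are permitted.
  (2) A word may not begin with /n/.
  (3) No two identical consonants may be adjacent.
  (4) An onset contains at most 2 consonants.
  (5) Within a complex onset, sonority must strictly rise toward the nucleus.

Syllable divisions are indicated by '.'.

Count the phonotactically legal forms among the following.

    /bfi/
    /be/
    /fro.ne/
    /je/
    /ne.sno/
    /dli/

/bfi/ — σ1 onset /bf/ (1→2 rises), coda /∅/ ok → phonotactically legal
/be/ — σ1 onset /b/, coda /∅/ ok → phonotactically legal
/fro.ne/ — σ1 onset /fr/ (2→4 rises), coda /∅/ ok; σ2 onset /n/, coda /∅/ ok → phonotactically legal
/je/ — σ1 onset /j/, coda /∅/ ok → phonotactically legal
/ne.sno/ — violates constraint 2: word begins with /n/ → phonotactically illegal
/dli/ — σ1 onset /dl/ (1→4 rises), coda /∅/ ok → phonotactically legal
Phonotactically legal: /bfi/, /be/, /fro.ne/, /je/, /dli/ → 5.

5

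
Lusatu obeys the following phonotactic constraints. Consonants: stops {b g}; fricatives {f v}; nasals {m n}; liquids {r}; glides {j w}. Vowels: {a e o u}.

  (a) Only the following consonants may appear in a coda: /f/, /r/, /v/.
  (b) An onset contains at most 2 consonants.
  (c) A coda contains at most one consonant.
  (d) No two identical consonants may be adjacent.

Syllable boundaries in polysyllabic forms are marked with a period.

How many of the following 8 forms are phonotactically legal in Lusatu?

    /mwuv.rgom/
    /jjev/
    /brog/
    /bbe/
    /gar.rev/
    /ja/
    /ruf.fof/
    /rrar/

/mwuv.rgom/ — violates constraint (a): syllable 2 coda contains /m/, which is not a licensed coda consonant → phonotactically illegal
/jjev/ — violates constraint (d): adjacent identical consonants /jj/ → phonotactically illegal
/brog/ — violates constraint (a): syllable 1 coda contains /g/, which is not a licensed coda consonant → phonotactically illegal
/bbe/ — violates constraint (d): adjacent identical consonants /bb/ → phonotactically illegal
/gar.rev/ — violates constraint (d): adjacent identical consonants /rr/ → phonotactically illegal
/ja/ — σ1 onset /j/, coda /∅/ ok → phonotactically legal
/ruf.fof/ — violates constraint (d): adjacent identical consonants /ff/ → phonotactically illegal
/rrar/ — violates constraint (d): adjacent identical consonants /rr/ → phonotactically illegal
Phonotactically legal: /ja/ → 1.

1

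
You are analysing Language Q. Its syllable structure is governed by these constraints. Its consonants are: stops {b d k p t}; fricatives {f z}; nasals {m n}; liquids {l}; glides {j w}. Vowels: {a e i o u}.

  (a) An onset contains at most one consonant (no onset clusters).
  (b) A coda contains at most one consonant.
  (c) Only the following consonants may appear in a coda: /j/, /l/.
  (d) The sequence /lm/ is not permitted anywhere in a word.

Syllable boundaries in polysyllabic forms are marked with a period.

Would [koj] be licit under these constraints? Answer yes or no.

[koj] — σ1 onset /k/, coda /j/ ok → licit

yes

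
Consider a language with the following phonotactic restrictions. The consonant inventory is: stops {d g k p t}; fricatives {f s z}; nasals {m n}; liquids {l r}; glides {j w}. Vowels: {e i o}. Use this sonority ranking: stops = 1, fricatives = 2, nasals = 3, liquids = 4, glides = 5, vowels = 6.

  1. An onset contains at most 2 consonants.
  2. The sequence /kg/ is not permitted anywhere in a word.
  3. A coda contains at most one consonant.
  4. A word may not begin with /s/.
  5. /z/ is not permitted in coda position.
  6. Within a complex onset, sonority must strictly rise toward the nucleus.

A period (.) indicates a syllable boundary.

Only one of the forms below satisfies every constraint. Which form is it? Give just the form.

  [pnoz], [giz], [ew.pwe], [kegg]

[pnoz] — violates constraint 5: syllable 1 coda contains /z/ → ill-formed
[giz] — violates constraint 5: syllable 1 coda contains /z/ → ill-formed
[ew.pwe] — σ1 onset /∅/, coda /w/ ok; σ2 onset /pw/ (1→5 rises), coda /∅/ ok → well-formed
[kegg] — violates constraint 3: syllable 1 coda /gg/ has 2 consonants (> 1) → ill-formed

[ew.pwe]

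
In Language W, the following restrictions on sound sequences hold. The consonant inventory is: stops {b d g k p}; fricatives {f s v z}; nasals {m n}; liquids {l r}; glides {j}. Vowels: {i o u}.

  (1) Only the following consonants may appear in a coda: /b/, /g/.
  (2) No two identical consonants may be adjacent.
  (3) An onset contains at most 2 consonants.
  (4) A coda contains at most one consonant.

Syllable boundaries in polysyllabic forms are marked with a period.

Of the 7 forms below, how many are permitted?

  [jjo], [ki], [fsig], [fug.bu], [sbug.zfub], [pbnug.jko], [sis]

4

[jjo] — violates constraint 2: adjacent identical consonants /jj/ → not permitted
[ki] — σ1 onset /k/, coda /∅/ ok → permitted
[fsig] — σ1 onset /fs/ (2C), coda /g/ ok → permitted
[fug.bu] — σ1 onset /f/, coda /g/ ok; σ2 onset /b/, coda /∅/ ok → permitted
[sbug.zfub] — σ1 onset /sb/ (2C), coda /g/ ok; σ2 onset /zf/ (2C), coda /b/ ok → permitted
[pbnug.jko] — violates constraint 3: syllable 1 onset /pbn/ has 3 consonants (> 2) → not permitted
[sis] — violates constraint 1: syllable 1 coda contains /s/, which is not a licensed coda consonant → not permitted
Permitted: [ki], [fsig], [fug.bu], [sbug.zfub] → 4.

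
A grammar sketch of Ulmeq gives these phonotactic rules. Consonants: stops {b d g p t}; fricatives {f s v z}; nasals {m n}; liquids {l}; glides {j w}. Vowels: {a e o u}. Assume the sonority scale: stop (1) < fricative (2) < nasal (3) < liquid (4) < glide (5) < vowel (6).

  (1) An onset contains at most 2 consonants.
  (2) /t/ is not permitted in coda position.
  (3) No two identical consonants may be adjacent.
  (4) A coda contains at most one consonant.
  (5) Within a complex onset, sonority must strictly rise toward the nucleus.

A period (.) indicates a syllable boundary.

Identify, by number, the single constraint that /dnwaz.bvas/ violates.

/dnwaz.bvas/: syllable 1 onset /dnw/ has 3 consonants (> 2).
This is a violation of constraint 1: "An onset contains at most 2 consonants."
The remaining constraints (2, 3, 4, 5) are satisfied.

1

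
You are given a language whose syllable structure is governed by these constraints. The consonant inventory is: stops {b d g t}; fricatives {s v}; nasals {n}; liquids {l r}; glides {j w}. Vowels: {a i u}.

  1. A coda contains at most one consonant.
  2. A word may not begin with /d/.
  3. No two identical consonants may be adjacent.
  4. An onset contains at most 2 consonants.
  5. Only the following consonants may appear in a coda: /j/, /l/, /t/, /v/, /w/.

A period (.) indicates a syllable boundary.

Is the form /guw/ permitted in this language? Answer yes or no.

/guw/ — σ1 onset /g/, coda /w/ ok → permitted

yes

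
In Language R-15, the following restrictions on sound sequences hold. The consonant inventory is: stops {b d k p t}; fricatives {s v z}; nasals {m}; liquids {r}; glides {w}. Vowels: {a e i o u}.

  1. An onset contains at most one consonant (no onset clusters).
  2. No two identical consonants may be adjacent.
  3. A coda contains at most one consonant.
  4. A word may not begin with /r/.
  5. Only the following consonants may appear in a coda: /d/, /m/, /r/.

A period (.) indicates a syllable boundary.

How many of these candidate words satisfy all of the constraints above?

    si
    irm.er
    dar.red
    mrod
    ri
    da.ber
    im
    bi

4

si — σ1 onset /s/, coda /∅/ ok → well-formed
irm.er — violates constraint 3: syllable 1 coda /rm/ has 2 consonants (> 1) → ill-formed
dar.red — violates constraint 2: adjacent identical consonants /rr/ → ill-formed
mrod — violates constraint 1: syllable 1 onset /mr/ has 2 consonants (> 1) → ill-formed
ri — violates constraint 4: word begins with /r/ → ill-formed
da.ber — σ1 onset /d/, coda /∅/ ok; σ2 onset /b/, coda /r/ ok → well-formed
im — σ1 onset /∅/, coda /m/ ok → well-formed
bi — σ1 onset /b/, coda /∅/ ok → well-formed
Well-formed: si, da.ber, im, bi → 4.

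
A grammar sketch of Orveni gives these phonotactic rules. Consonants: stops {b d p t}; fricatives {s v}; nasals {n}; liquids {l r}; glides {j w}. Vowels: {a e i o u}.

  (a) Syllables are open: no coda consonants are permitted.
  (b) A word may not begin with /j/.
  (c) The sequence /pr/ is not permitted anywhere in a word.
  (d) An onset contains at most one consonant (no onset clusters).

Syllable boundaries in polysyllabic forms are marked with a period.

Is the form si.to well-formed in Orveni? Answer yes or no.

yes

si.to — σ1 onset /s/, coda /∅/ ok; σ2 onset /t/, coda /∅/ ok → well-formed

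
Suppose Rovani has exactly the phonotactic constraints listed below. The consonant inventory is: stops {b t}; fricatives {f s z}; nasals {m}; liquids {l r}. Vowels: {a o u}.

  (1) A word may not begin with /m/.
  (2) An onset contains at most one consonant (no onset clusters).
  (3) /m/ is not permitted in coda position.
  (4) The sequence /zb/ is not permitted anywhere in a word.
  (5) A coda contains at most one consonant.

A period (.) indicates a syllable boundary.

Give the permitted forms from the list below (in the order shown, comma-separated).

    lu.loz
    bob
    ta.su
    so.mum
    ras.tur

lu.loz — σ1 onset /l/, coda /∅/ ok; σ2 onset /l/, coda /z/ ok → permitted
bob — σ1 onset /b/, coda /b/ ok → permitted
ta.su — σ1 onset /t/, coda /∅/ ok; σ2 onset /s/, coda /∅/ ok → permitted
so.mum — violates constraint 3: syllable 2 coda contains /m/ → not permitted
ras.tur — σ1 onset /r/, coda /s/ ok; σ2 onset /t/, coda /r/ ok → permitted

lu.loz, bob, ta.su, ras.tur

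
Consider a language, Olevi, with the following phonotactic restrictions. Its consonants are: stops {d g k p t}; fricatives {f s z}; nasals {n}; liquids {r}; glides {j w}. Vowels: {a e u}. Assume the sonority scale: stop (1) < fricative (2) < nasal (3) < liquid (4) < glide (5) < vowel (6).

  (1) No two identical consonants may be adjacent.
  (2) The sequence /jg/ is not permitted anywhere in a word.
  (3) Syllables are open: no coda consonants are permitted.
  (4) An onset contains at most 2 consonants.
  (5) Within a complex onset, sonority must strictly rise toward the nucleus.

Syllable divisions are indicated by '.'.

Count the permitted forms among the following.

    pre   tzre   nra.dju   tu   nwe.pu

4

pre — σ1 onset /pr/ (1→4 rises), coda /∅/ ok → permitted
tzre — violates constraint 4: syllable 1 onset /tzr/ has 3 consonants (> 2) → not permitted
nra.dju — σ1 onset /nr/ (3→4 rises), coda /∅/ ok; σ2 onset /dj/ (1→5 rises), coda /∅/ ok → permitted
tu — σ1 onset /t/, coda /∅/ ok → permitted
nwe.pu — σ1 onset /nw/ (3→5 rises), coda /∅/ ok; σ2 onset /p/, coda /∅/ ok → permitted
Permitted: pre, nra.dju, tu, nwe.pu → 4.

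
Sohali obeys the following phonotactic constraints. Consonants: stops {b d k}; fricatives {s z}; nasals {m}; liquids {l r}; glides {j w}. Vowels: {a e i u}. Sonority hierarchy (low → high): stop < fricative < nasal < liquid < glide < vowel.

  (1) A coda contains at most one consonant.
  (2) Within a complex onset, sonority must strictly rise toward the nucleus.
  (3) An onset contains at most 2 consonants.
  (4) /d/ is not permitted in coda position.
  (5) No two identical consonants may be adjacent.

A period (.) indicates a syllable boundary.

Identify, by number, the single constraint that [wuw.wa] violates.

5

[wuw.wa]: adjacent identical consonants /ww/.
This is a violation of constraint 5: "No two identical consonants may be adjacent."
The remaining constraints (1, 2, 3, 4) are satisfied.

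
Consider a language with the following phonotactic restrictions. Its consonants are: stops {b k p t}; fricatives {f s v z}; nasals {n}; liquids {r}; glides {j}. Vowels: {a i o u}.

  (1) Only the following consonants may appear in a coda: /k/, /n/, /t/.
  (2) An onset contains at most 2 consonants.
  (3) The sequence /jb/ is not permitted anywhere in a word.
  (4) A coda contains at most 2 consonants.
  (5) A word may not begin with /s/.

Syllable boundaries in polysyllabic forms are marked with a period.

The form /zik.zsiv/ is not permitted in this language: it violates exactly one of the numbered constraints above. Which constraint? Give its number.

/zik.zsiv/: syllable 2 coda contains /v/, which is not a licensed coda consonant.
This is a violation of constraint 1: "Only the following consonants may appear in a coda: /k/, /n/, /t/."
The remaining constraints (2, 3, 4, 5) are satisfied.

1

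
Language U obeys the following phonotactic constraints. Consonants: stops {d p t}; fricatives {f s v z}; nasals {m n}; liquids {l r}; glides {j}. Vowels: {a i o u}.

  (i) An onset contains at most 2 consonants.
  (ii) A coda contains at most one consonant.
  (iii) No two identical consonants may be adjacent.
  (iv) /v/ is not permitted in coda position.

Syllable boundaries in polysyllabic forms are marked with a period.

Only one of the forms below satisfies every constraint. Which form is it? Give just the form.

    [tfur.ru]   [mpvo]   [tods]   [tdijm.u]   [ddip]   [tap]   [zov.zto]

[tap]

[tfur.ru] — violates constraint (iii): adjacent identical consonants /rr/ → ill-formed
[mpvo] — violates constraint (i): syllable 1 onset /mpv/ has 3 consonants (> 2) → ill-formed
[tods] — violates constraint (ii): syllable 1 coda /ds/ has 2 consonants (> 1) → ill-formed
[tdijm.u] — violates constraint (ii): syllable 1 coda /jm/ has 2 consonants (> 1) → ill-formed
[ddip] — violates constraint (iii): adjacent identical consonants /dd/ → ill-formed
[tap] — σ1 onset /t/, coda /p/ ok → well-formed
[zov.zto] — violates constraint (iv): syllable 1 coda contains /v/ → ill-formed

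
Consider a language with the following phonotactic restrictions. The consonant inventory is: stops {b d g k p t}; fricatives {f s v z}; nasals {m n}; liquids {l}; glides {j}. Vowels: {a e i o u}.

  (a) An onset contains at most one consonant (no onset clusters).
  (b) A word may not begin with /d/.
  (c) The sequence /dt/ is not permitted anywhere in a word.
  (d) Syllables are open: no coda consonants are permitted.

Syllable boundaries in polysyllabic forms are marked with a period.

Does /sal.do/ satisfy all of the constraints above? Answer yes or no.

/sal.do/ — violates constraint (d): syllable 1 coda /l/ has 1 consonant (> 0) → not permitted

no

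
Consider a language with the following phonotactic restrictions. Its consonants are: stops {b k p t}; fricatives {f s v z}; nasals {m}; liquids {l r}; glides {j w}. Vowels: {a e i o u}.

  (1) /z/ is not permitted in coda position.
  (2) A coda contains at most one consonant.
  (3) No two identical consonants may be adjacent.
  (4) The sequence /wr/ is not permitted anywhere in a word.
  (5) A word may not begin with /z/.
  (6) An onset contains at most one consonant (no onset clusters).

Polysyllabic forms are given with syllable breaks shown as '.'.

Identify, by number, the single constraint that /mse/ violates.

6

/mse/: syllable 1 onset /ms/ has 2 consonants (> 1).
This is a violation of constraint 6: "An onset contains at most one consonant (no onset clusters)."
The remaining constraints (1, 2, 3, 4, 5) are satisfied.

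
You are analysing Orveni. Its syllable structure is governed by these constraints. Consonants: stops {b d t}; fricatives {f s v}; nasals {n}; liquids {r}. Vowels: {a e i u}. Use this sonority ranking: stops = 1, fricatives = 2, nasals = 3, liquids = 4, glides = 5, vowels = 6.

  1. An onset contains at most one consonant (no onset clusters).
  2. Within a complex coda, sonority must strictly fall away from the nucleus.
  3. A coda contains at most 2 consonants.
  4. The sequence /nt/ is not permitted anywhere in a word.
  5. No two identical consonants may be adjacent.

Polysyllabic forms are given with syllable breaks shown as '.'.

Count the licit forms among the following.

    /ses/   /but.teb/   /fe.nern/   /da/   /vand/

4

/ses/ — σ1 onset /s/, coda /s/ ok → licit
/but.teb/ — violates constraint 5: adjacent identical consonants /tt/ → illicit
/fe.nern/ — σ1 onset /f/, coda /∅/ ok; σ2 onset /n/, coda /rn/ (4→3 falls) ok → licit
/da/ — σ1 onset /d/, coda /∅/ ok → licit
/vand/ — σ1 onset /v/, coda /nd/ (3→1 falls) ok → licit
Licit: /ses/, /fe.nern/, /da/, /vand/ → 4.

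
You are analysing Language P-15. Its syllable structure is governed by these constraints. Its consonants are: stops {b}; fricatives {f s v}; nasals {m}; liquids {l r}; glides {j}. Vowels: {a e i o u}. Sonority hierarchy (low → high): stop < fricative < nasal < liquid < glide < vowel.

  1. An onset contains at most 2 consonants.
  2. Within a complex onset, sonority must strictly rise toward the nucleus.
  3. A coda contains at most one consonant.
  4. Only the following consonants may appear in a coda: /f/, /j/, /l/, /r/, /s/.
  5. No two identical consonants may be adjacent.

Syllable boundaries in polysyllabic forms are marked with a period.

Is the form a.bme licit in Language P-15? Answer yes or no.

yes

a.bme — σ1 onset /∅/, coda /∅/ ok; σ2 onset /bm/ (1→3 rises), coda /∅/ ok → licit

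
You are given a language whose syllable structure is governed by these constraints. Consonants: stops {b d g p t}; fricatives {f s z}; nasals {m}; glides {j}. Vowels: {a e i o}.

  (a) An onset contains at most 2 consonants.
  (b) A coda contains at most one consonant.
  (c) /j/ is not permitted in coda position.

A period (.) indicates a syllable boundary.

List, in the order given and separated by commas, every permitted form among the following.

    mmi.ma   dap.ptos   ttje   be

mmi.ma, dap.ptos, be

mmi.ma — σ1 onset /mm/ (2C), coda /∅/ ok; σ2 onset /m/, coda /∅/ ok → permitted
dap.ptos — σ1 onset /d/, coda /p/ ok; σ2 onset /pt/ (2C), coda /s/ ok → permitted
ttje — violates constraint (a): syllable 1 onset /ttj/ has 3 consonants (> 2) → not permitted
be — σ1 onset /b/, coda /∅/ ok → permitted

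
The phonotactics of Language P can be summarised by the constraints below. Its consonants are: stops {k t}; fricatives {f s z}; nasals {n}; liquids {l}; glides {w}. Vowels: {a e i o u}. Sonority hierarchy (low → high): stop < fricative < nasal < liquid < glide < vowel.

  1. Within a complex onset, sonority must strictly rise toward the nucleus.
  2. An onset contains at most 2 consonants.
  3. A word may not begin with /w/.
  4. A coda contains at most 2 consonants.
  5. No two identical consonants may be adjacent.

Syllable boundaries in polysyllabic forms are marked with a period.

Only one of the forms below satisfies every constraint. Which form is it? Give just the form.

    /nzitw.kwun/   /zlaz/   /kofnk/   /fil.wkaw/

/nzitw.kwun/ — violates constraint 1: syllable 1 onset /nz/: /n/ (nasal, 3) → /z/ (fricative, 2) does not rise → ill-formed
/zlaz/ — σ1 onset /zl/ (2→4 rises), coda /z/ ok → well-formed
/kofnk/ — violates constraint 4: syllable 1 coda /fnk/ has 3 consonants (> 2) → ill-formed
/fil.wkaw/ — violates constraint 1: syllable 2 onset /wk/: /w/ (glide, 5) → /k/ (stop, 1) does not rise → ill-formed

/zlaz/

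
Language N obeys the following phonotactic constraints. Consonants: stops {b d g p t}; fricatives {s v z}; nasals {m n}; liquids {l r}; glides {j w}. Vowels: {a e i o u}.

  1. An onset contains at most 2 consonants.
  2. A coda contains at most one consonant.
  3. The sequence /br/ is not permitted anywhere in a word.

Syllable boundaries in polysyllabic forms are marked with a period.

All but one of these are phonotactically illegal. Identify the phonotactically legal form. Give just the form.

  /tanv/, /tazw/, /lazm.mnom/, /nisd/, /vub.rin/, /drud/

/tanv/ — violates constraint 2: syllable 1 coda /nv/ has 2 consonants (> 1) → phonotactically illegal
/tazw/ — violates constraint 2: syllable 1 coda /zw/ has 2 consonants (> 1) → phonotactically illegal
/lazm.mnom/ — violates constraint 2: syllable 1 coda /zm/ has 2 consonants (> 1) → phonotactically illegal
/nisd/ — violates constraint 2: syllable 1 coda /sd/ has 2 consonants (> 1) → phonotactically illegal
/vub.rin/ — violates constraint 3: contains banned sequence /br/ → phonotactically illegal
/drud/ — σ1 onset /dr/ (2C), coda /d/ ok → phonotactically legal

/drud/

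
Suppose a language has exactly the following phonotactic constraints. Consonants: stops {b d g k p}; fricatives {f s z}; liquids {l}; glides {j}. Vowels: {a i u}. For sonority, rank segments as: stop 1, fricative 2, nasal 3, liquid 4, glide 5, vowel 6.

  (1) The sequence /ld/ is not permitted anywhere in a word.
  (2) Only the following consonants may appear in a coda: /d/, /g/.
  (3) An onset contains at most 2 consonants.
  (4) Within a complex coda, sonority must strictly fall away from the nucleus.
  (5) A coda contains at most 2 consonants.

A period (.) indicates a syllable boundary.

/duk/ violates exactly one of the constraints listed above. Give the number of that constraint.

2

/duk/: syllable 1 coda contains /k/, which is not a licensed coda consonant.
This is a violation of constraint 2: "Only the following consonants may appear in a coda: /d/, /g/."
The remaining constraints (1, 3, 4, 5) are satisfied.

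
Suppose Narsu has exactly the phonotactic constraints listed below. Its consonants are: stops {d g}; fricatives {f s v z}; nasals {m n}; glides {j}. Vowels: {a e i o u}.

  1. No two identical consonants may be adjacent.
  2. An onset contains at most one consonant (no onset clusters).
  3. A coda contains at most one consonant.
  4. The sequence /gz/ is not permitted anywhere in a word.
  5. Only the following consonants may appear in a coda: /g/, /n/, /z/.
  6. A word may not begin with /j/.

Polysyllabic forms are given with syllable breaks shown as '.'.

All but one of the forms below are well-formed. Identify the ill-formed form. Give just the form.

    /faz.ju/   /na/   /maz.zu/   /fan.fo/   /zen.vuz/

/maz.zu/

/faz.ju/ — σ1 onset /f/, coda /z/ ok; σ2 onset /j/, coda /∅/ ok → well-formed
/na/ — σ1 onset /n/, coda /∅/ ok → well-formed
/maz.zu/ — violates constraint 1: adjacent identical consonants /zz/ → ill-formed
/fan.fo/ — σ1 onset /f/, coda /n/ ok; σ2 onset /f/, coda /∅/ ok → well-formed
/zen.vuz/ — σ1 onset /z/, coda /n/ ok; σ2 onset /v/, coda /z/ ok → well-formed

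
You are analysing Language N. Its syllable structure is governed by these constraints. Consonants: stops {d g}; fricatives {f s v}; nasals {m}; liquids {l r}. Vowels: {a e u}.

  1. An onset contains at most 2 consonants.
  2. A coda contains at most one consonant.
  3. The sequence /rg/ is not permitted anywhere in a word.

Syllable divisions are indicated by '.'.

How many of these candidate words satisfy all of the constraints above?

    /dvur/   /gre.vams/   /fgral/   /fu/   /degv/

2

/dvur/ — σ1 onset /dv/ (2C), coda /r/ ok → licit
/gre.vams/ — violates constraint 2: syllable 2 coda /ms/ has 2 consonants (> 1) → illicit
/fgral/ — violates constraint 1: syllable 1 onset /fgr/ has 3 consonants (> 2) → illicit
/fu/ — σ1 onset /f/, coda /∅/ ok → licit
/degv/ — violates constraint 2: syllable 1 coda /gv/ has 2 consonants (> 1) → illicit
Licit: /dvur/, /fu/ → 2.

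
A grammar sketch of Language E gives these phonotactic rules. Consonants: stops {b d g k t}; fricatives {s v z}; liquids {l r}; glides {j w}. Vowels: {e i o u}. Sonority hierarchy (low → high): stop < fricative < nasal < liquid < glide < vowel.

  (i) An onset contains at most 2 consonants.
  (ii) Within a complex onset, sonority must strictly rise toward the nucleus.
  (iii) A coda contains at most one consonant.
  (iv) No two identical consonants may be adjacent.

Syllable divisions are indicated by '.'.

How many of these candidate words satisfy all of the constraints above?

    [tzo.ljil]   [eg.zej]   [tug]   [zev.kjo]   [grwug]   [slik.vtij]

[tzo.ljil] — σ1 onset /tz/ (1→2 rises), coda /∅/ ok; σ2 onset /lj/ (4→5 rises), coda /l/ ok → licit
[eg.zej] — σ1 onset /∅/, coda /g/ ok; σ2 onset /z/, coda /j/ ok → licit
[tug] — σ1 onset /t/, coda /g/ ok → licit
[zev.kjo] — σ1 onset /z/, coda /v/ ok; σ2 onset /kj/ (1→5 rises), coda /∅/ ok → licit
[grwug] — violates constraint (i): syllable 1 onset /grw/ has 3 consonants (> 2) → illicit
[slik.vtij] — violates constraint (ii): syllable 2 onset /vt/: /v/ (fricative, 2) → /t/ (stop, 1) does not rise → illicit
Licit: [tzo.ljil], [eg.zej], [tug], [zev.kjo] → 4.

4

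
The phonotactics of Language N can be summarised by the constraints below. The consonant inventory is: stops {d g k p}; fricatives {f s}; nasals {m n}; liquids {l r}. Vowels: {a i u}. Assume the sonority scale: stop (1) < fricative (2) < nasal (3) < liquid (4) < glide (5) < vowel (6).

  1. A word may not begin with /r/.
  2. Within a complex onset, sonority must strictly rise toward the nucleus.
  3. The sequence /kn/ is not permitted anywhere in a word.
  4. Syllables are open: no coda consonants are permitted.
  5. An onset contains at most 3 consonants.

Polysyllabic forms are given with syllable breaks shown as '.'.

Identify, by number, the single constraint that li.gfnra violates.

li.gfnra: syllable 2 onset /gfnr/ has 4 consonants (> 3).
This is a violation of constraint 5: "An onset contains at most 3 consonants."
The remaining constraints (1, 2, 3, 4) are satisfied.

5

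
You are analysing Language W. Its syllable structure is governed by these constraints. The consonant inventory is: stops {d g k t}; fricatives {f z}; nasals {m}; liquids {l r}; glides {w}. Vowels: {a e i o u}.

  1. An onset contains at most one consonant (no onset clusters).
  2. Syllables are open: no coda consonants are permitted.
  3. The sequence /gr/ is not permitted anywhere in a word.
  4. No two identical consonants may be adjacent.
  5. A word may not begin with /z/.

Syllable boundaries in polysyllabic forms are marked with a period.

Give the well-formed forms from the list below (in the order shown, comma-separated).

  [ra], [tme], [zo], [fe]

[ra], [fe]

[ra] — σ1 onset /r/, coda /∅/ ok → well-formed
[tme] — violates constraint 1: syllable 1 onset /tm/ has 2 consonants (> 1) → ill-formed
[zo] — violates constraint 5: word begins with /z/ → ill-formed
[fe] — σ1 onset /f/, coda /∅/ ok → well-formed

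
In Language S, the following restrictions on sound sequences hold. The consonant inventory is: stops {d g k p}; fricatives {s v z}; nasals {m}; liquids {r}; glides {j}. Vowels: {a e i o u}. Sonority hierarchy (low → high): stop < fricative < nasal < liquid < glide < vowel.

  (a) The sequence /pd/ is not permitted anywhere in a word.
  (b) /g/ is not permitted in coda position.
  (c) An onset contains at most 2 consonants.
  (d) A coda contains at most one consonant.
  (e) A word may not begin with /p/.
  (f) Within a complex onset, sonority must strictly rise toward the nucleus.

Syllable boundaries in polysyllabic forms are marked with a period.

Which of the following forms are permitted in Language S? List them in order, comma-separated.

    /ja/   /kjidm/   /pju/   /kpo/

/ja/

/ja/ — σ1 onset /j/, coda /∅/ ok → permitted
/kjidm/ — violates constraint (d): syllable 1 coda /dm/ has 2 consonants (> 1) → not permitted
/pju/ — violates constraint (e): word begins with /p/ → not permitted
/kpo/ — violates constraint (f): syllable 1 onset /kp/: /k/ (stop, 1) → /p/ (stop, 1) does not rise → not permitted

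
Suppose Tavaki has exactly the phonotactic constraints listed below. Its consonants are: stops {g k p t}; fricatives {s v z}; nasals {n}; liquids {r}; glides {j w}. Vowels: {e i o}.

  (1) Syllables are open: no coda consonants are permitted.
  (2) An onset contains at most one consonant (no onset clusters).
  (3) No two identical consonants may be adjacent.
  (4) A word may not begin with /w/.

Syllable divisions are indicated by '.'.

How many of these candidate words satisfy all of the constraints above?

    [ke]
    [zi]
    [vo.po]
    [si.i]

[ke] — σ1 onset /k/, coda /∅/ ok → well-formed
[zi] — σ1 onset /z/, coda /∅/ ok → well-formed
[vo.po] — σ1 onset /v/, coda /∅/ ok; σ2 onset /p/, coda /∅/ ok → well-formed
[si.i] — σ1 onset /s/, coda /∅/ ok; σ2 onset /∅/, coda /∅/ ok → well-formed
Well-formed: [ke], [zi], [vo.po], [si.i] → 4.

4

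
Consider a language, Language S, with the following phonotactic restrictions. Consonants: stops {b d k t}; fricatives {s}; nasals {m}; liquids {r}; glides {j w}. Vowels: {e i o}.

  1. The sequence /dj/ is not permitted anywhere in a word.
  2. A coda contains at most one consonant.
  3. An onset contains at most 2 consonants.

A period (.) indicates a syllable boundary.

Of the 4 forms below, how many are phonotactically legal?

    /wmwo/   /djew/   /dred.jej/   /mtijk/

0

/wmwo/ — violates constraint 3: syllable 1 onset /wmw/ has 3 consonants (> 2) → phonotactically illegal
/djew/ — violates constraint 1: contains banned sequence /dj/ → phonotactically illegal
/dred.jej/ — violates constraint 1: contains banned sequence /dj/ → phonotactically illegal
/mtijk/ — violates constraint 2: syllable 1 coda /jk/ has 2 consonants (> 1) → phonotactically illegal
No form is phonotactically legal → 0.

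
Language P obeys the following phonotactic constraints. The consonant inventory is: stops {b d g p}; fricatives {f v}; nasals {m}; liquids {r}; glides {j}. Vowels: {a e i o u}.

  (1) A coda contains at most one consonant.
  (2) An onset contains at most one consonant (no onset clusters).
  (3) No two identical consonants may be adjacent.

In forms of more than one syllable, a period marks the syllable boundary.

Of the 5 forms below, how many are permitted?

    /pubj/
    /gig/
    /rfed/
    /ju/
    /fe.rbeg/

/pubj/ — violates constraint 1: syllable 1 coda /bj/ has 2 consonants (> 1) → not permitted
/gig/ — σ1 onset /g/, coda /g/ ok → permitted
/rfed/ — violates constraint 2: syllable 1 onset /rf/ has 2 consonants (> 1) → not permitted
/ju/ — σ1 onset /j/, coda /∅/ ok → permitted
/fe.rbeg/ — violates constraint 2: syllable 2 onset /rb/ has 2 consonants (> 1) → not permitted
Permitted: /gig/, /ju/ → 2.

2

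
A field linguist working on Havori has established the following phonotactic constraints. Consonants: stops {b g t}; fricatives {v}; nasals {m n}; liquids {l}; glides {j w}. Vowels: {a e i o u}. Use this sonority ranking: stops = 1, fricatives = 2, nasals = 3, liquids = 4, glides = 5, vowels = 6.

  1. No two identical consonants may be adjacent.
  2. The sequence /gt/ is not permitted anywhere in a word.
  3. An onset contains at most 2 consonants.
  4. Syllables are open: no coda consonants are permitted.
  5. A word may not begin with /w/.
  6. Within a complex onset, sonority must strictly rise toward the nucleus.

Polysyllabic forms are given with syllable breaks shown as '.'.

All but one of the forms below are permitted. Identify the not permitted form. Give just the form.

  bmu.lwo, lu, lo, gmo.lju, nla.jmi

nla.jmi

bmu.lwo — σ1 onset /bm/ (1→3 rises), coda /∅/ ok; σ2 onset /lw/ (4→5 rises), coda /∅/ ok → permitted
lu — σ1 onset /l/, coda /∅/ ok → permitted
lo — σ1 onset /l/, coda /∅/ ok → permitted
gmo.lju — σ1 onset /gm/ (1→3 rises), coda /∅/ ok; σ2 onset /lj/ (4→5 rises), coda /∅/ ok → permitted
nla.jmi — violates constraint 6: syllable 2 onset /jm/: /j/ (glide, 5) → /m/ (nasal, 3) does not rise → not permitted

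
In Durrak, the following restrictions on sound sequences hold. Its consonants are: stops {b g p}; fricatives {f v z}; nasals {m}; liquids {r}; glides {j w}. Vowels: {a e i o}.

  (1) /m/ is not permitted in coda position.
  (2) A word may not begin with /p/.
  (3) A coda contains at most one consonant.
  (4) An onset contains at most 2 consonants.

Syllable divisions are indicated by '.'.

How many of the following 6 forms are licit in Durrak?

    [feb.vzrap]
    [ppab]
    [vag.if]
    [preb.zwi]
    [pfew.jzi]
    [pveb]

[feb.vzrap] — violates constraint 4: syllable 2 onset /vzr/ has 3 consonants (> 2) → illicit
[ppab] — violates constraint 2: word begins with /p/ → illicit
[vag.if] — σ1 onset /v/, coda /g/ ok; σ2 onset /∅/, coda /f/ ok → licit
[preb.zwi] — violates constraint 2: word begins with /p/ → illicit
[pfew.jzi] — violates constraint 2: word begins with /p/ → illicit
[pveb] — violates constraint 2: word begins with /p/ → illicit
Licit: [vag.if] → 1.

1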